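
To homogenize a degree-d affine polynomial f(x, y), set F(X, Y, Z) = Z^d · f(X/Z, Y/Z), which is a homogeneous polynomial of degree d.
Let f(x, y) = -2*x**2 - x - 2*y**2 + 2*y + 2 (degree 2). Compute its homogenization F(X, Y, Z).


F(X, Y, Z) = -2*X**2 - X*Z - 2*Y**2 + 2*Y*Z + 2*Z**2

deg(f) = 2.
Substitute x = X/Z, y = Y/Z into f, then multiply by Z^2.
  monomial -2·x^2·y^0 ↦ -2·X^2·Y^0·Z^0.
  monomial -1·x^1·y^0 ↦ -1·X^1·Y^0·Z^1.
  monomial -2·x^0·y^2 ↦ -2·X^0·Y^2·Z^0.
  monomial 2·x^0·y^1 ↦ 2·X^0·Y^1·Z^1.
  monomial 2·x^0·y^0 ↦ 2·X^0·Y^0·Z^2.
Collecting: F(X, Y, Z) = -2*X**2 - X*Z - 2*Y**2 + 2*Y*Z + 2*Z**2.


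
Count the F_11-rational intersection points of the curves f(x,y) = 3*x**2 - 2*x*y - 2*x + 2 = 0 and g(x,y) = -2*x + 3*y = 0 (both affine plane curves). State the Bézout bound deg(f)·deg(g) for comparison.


Common zeros: {(3, 2), (7, 1)}; count = 2; Bézout bound = 2.

deg(f) = 2, deg(g) = 1, so Bézout bound = 2.
Scan x ∈ F_11. For each x, list the y ∈ F_11 with f(x, y) ≡ 0 and those with g(x, y) ≡ 0 (mod 11); the common zeros in that column are the intersection.
  x = 0: f ≡ 0 at y ∈ ∅; g ≡ 0 at y ∈ {0}; common: ∅.
  x = 1: f ≡ 0 at y ∈ {7}; g ≡ 0 at y ∈ {8}; common: ∅.
  x = 2: f ≡ 0 at y ∈ {8}; g ≡ 0 at y ∈ {5}; common: ∅.
  x = 3: f ≡ 0 at y ∈ {2}; g ≡ 0 at y ∈ {2}; common: {2}.
  x = 4: f ≡ 0 at y ∈ {8}; g ≡ 0 at y ∈ {10}; common: ∅.
  x = 5: f ≡ 0 at y ∈ {10}; g ≡ 0 at y ∈ {7}; common: ∅.
  x = 6: f ≡ 0 at y ∈ {10}; g ≡ 0 at y ∈ {4}; common: ∅.
  x = 7: f ≡ 0 at y ∈ {1}; g ≡ 0 at y ∈ {1}; common: {1}.
  x = 8: f ≡ 0 at y ∈ {7}; g ≡ 0 at y ∈ {9}; common: ∅.
  x = 9: f ≡ 0 at y ∈ {1}; g ≡ 0 at y ∈ {6}; common: ∅.
  x = 10: f ≡ 0 at y ∈ {2}; g ≡ 0 at y ∈ {3}; common: ∅.
Collecting: common zeros = {(3, 2), (7, 1)}, so the count is 2.
Comparison with the Bézout bound: 2 ≤ 2 = deg(f)·deg(g), as expected for curves with no common component (the bound is attained).


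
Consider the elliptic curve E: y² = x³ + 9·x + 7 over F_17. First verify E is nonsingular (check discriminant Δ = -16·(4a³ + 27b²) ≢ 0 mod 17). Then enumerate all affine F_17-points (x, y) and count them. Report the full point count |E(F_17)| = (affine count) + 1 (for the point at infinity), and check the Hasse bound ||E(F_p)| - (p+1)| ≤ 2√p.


Affine points = {(1, 0), (2, 4), (2, 13), (8, 8), (8, 9), (9, 1), (9, 16), (10, 3), (10, 14), (11, 3), (11, 14), (13, 3), (13, 14), (14, 2), (14, 15), (15, 7), (15, 10)}; affine count = 17; |E(F_17)| = 18.

Discriminant check: Δ ∝ 4a³ + 27b² = 4·9³ + 27·7² = 4·729 + 27·49 ≡ 6 (mod 17). Nonzero ⇒ E is nonsingular.
For each x ∈ F_17, compute rhs = x³ + 9·x + 7 mod 17, then count y ∈ F_17 with y² ≡ rhs.
  x = 0: rhs = 7, matching y values: none (0 points).
  x = 1: rhs = 0, matching y values: 0 (1 points).
  x = 2: rhs = 16, matching y values: 4, 13 (2 points).
  x = 3: rhs = 10, matching y values: none (0 points).
  x = 4: rhs = 5, matching y values: none (0 points).
  x = 5: rhs = 7, matching y values: none (0 points).
  x = 6: rhs = 5, matching y values: none (0 points).
  x = 7: rhs = 5, matching y values: none (0 points).
  x = 8: rhs = 13, matching y values: 8, 9 (2 points).
  x = 9: rhs = 1, matching y values: 1, 16 (2 points).
  x = 10: rhs = 9, matching y values: 3, 14 (2 points).
  x = 11: rhs = 9, matching y values: 3, 14 (2 points).
  x = 12: rhs = 7, matching y values: none (0 points).
  x = 13: rhs = 9, matching y values: 3, 14 (2 points).
  x = 14: rhs = 4, matching y values: 2, 15 (2 points).
  x = 15: rhs = 15, matching y values: 7, 10 (2 points).
  x = 16: rhs = 14, matching y values: none (0 points).
Total affine count: 17.
Full point count |E(F_17)| = 17 + 1 = 18.
Hasse bound: |18 − (17+1)| = |0| = 0 ≤ 2√17 ≈ 8.2462 ✓.


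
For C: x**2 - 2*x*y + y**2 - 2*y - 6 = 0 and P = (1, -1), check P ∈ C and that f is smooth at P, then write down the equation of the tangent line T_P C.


Tangent line at P: 4*x - 6*y - 10 = 0.

Step 1: f(1, -1) = 0, so P lies on C.
Step 2: partial derivatives
  f_x(x, y) = 2*x - 2*y, f_y(x, y) = -2*x + 2*y - 2.
  f_x(P) = 4, f_y(P) = -6 (gradient nonzero, so P is smooth).
Step 3: tangent line at P: 4·(x − 1) + -6·(y − -1) = 0.
Expanding: 4*x - 6*y - 10 = 0.


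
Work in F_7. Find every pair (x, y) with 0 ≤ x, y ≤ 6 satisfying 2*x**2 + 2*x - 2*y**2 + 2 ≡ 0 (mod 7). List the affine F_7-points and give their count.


Affine F_7-points: {(0, 1), (0, 6), (2, 0), (4, 0), (6, 1), (6, 6)}; count = 6.

For each of the 49 pairs (x, y) ∈ F_7², evaluate f(x, y) mod 7. Record the zeros.
  x = 0: [0↦2, 1↦0, 2↦1, 3↦5, 4↦5, 5↦1, 6↦0]  zeros at y ∈ {1, 6}
  x = 1: [0↦6, 1↦4, 2↦5, 3↦2, 4↦2, 5↦5, 6↦4]  zeros at y ∈ ∅
  x = 2: [0↦0, 1↦5, 2↦6, 3↦3, 4↦3, 5↦6, 6↦5]  zeros at y ∈ {0}
  x = 3: [0↦5, 1↦3, 2↦4, 3↦1, 4↦1, 5↦4, 6↦3]  zeros at y ∈ ∅
  x = 4: [0↦0, 1↦5, 2↦6, 3↦3, 4↦3, 5↦6, 6↦5]  zeros at y ∈ {0}
  x = 5: [0↦6, 1↦4, 2↦5, 3↦2, 4↦2, 5↦5, 6↦4]  zeros at y ∈ ∅
  x = 6: [0↦2, 1↦0, 2↦1, 3↦5, 4↦5, 5↦1, 6↦0]  zeros at y ∈ {1, 6}
Collecting zeros: affine points = {(0, 1), (0, 6), (2, 0), (4, 0), (6, 1), (6, 6)}.
Total count |C(F_7)_aff| = 6.


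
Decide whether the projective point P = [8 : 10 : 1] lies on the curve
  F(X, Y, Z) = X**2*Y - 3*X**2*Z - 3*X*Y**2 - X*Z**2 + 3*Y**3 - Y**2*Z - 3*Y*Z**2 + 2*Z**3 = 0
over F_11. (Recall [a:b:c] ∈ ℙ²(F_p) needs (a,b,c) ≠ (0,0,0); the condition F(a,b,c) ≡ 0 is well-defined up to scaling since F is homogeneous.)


F(8,10,1) ≡ 10 (mod 11); P is NOT on the curve.

Evaluate F(8, 10, 1) term-by-term (mod 11).
  X**2*Y ↦ 1·64·10·1 = 640
  -3*X**2*Z ↦ -3·64·1·1 = -192
  -3*X*Y**2 ↦ -3·8·100·1 = -2400
  -X*Z**2 ↦ -1·8·1·1 = -8
  3*Y**3 ↦ 3·1·1000·1 = 3000
  -Y**2*Z ↦ -1·1·100·1 = -100
  -3*Y*Z**2 ↦ -3·1·10·1 = -30
  2*Z**3 ↦ 2·1·1·1 = 2
Sum: F(8, 10, 1) = (640) + (-192) + (-2400) + (-8) + (3000) + (-100) + (-30) + (2) = 912.
Reducing mod 11: 912 ≡ 10 (mod 11).
Since F(a, b, c) ≡ 10 ≠ 0 (mod 11), P does NOT lie on the curve.


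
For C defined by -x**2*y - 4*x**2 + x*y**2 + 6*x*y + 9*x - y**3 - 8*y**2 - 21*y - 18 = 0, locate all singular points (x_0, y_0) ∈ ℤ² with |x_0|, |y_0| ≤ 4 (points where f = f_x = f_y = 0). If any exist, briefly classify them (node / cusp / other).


Singular points: {(0, -3)}; classification: node.

Compute partial derivatives:
  f_x = -2*x*y - 8*x + y**2 + 6*y + 9.
  f_y = -x**2 + 2*x*y + 6*x - 3*y**2 - 16*y - 21.
Scan x_0 ∈ {−4, ..., 4}. For each x_0, f_y(x_0, y) is a polynomial in y; find its integer roots y ∈ {−4, ..., 4}, then test f_x and f at those candidates.
  x = -4: f_y(-4, y) = -3*y**2 - 24*y - 61; no integer root y with |y| ≤ 4.
  x = -3: f_y(-3, y) = -3*y**2 - 22*y - 48; no integer root y with |y| ≤ 4.
  x = -2: f_y(-2, y) = -3*y**2 - 20*y - 37; no integer root y with |y| ≤ 4.
  x = -1: f_y(-1, y) = -3*y**2 - 18*y - 28; no integer root y with |y| ≤ 4.
  x = 0: f_y(0, y) = -3*y**2 - 16*y - 21; vanishes at y ∈ {-3}. (0, -3): f_x = 0, f = 0 — SINGULAR.
  x = 1: f_y(1, y) = -3*y**2 - 14*y - 16; vanishes at y ∈ {-2}. (1, -2): f_x = -3 ≠ 0.
  x = 2: f_y(2, y) = -3*y**2 - 12*y - 13; no integer root y with |y| ≤ 4.
  x = 3: f_y(3, y) = -3*y**2 - 10*y - 12; no integer root y with |y| ≤ 4.
  x = 4: f_y(4, y) = -3*y**2 - 8*y - 13; no integer root y with |y| ≤ 4.
Only singular point on the grid: (0, -3).
Classify: substitute x = 0 + u, y = -3 + v and expand: f = -u**2*v - u**2 + u*v**2 - v**3 + v**2.
No constant or linear terms (consistent with a singular point). Quadratic part: -u**2 + v**2. Cubic part: -u**2*v + u*v**2 - v**3.
The quadratic part v**2 - u**2 = (v − u)(v + u) splits into two distinct linear factors, so there are two distinct tangent lines y − -3 = ±(x − 0) — this is a node (ordinary double point).
Classification: node.


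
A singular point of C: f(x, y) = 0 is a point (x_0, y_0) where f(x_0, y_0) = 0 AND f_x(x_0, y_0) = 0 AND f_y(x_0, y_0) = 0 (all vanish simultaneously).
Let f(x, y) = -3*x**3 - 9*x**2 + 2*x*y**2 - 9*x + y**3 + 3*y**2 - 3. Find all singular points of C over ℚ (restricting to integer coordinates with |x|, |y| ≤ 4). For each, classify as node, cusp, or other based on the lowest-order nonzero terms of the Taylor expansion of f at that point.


Singular points: {(-1, 0)}; classification: cusp.

Compute partial derivatives:
  f_x = -9*x**2 - 18*x + 2*y**2 - 9.
  f_y = 4*x*y + 3*y**2 + 6*y.
Scan x_0 ∈ {−4, ..., 4}. For each x_0, f_y(x_0, y) is a polynomial in y; find its integer roots y ∈ {−4, ..., 4}, then test f_x and f at those candidates.
  x = -4: f_y(-4, y) = 3*y**2 - 10*y; vanishes at y ∈ {0}. (-4, 0): f_x = -81 ≠ 0.
  x = -3: f_y(-3, y) = 3*y**2 - 6*y; vanishes at y ∈ {0, 2}. (-3, 0): f_x = -36 ≠ 0; (-3, 2): f_x = -28 ≠ 0.
  x = -2: f_y(-2, y) = 3*y**2 - 2*y; vanishes at y ∈ {0}. (-2, 0): f_x = -9 ≠ 0.
  x = -1: f_y(-1, y) = 3*y**2 + 2*y; vanishes at y ∈ {0}. (-1, 0): f_x = 0, f = 0 — SINGULAR.
  x = 0: f_y(0, y) = 3*y**2 + 6*y; vanishes at y ∈ {-2, 0}. (0, -2): f_x = -1 ≠ 0; (0, 0): f_x = -9 ≠ 0.
  x = 1: f_y(1, y) = 3*y**2 + 10*y; vanishes at y ∈ {0}. (1, 0): f_x = -36 ≠ 0.
  x = 2: f_y(2, y) = 3*y**2 + 14*y; vanishes at y ∈ {0}. (2, 0): f_x = -81 ≠ 0.
  x = 3: f_y(3, y) = 3*y**2 + 18*y; vanishes at y ∈ {0}. (3, 0): f_x = -144 ≠ 0.
  x = 4: f_y(4, y) = 3*y**2 + 22*y; vanishes at y ∈ {0}. (4, 0): f_x = -225 ≠ 0.
Only singular point on the grid: (-1, 0).
Classify: substitute x = -1 + u, y = 0 + v and expand: f = -3*u**3 + 2*u*v**2 + v**3 + v**2.
No constant or linear terms (consistent with a singular point). Quadratic part: v**2. Cubic part: -3*u**3 + 2*u*v**2 + v**3.
The quadratic part v**2 is a perfect square, so there is a single (double) tangent line v = 0, i.e. y = 0. Restricting the cubic part to that line (v = 0) leaves -3*u**3 ≠ 0, so f is not divisible by v and the branch is v² ≈ 3*u**3 to lowest order — this is a cusp.
Classification: cusp.


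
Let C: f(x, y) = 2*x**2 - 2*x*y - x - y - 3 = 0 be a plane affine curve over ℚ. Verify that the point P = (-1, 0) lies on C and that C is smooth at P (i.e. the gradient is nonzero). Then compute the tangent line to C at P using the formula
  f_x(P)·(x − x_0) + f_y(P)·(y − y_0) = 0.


Tangent line at P: -5*x + y - 5 = 0.

Step 1: f(-1, 0) = 0, so P lies on C.
Step 2: partial derivatives
  f_x(x, y) = 4*x - 2*y - 1, f_y(x, y) = -2*x - 1.
  f_x(P) = -5, f_y(P) = 1 (gradient nonzero, so P is smooth).
Step 3: tangent line at P: -5·(x − -1) + 1·(y − 0) = 0.
Expanding: -5*x + y - 5 = 0.


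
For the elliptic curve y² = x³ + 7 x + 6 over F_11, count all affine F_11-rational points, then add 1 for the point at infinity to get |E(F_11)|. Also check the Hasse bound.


Affine points = {(1, 5), (1, 6), (5, 1), (5, 10), (6, 0), (10, 3), (10, 8)}; affine count = 7; |E(F_11)| = 8.

Discriminant check: Δ ∝ 4a³ + 27b² = 4·7³ + 27·6² = 4·343 + 27·36 ≡ 1 (mod 11). Nonzero ⇒ E is nonsingular.
For each x ∈ F_11, compute rhs = x³ + 7·x + 6 mod 11, then count y ∈ F_11 with y² ≡ rhs.
  x = 0: rhs = 6, matching y values: none (0 points).
  x = 1: rhs = 3, matching y values: 5, 6 (2 points).
  x = 2: rhs = 6, matching y values: none (0 points).
  x = 3: rhs = 10, matching y values: none (0 points).
  x = 4: rhs = 10, matching y values: none (0 points).
  x = 5: rhs = 1, matching y values: 1, 10 (2 points).
  x = 6: rhs = 0, matching y values: 0 (1 points).
  x = 7: rhs = 2, matching y values: none (0 points).
  x = 8: rhs = 2, matching y values: none (0 points).
  x = 9: rhs = 6, matching y values: none (0 points).
  x = 10: rhs = 9, matching y values: 3, 8 (2 points).
Total affine count: 7.
Full point count |E(F_11)| = 7 + 1 = 8.
Hasse bound: |8 − (11+1)| = |-4| = 4 ≤ 2√11 ≈ 6.6332 ✓.


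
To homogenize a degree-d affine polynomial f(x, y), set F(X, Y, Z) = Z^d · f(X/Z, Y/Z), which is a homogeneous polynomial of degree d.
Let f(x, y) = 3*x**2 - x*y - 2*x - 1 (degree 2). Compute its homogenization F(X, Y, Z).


F(X, Y, Z) = 3*X**2 - X*Y - 2*X*Z - Z**2

deg(f) = 2.
Substitute x = X/Z, y = Y/Z into f, then multiply by Z^2.
  monomial 3·x^2·y^0 ↦ 3·X^2·Y^0·Z^0.
  monomial -1·x^1·y^1 ↦ -1·X^1·Y^1·Z^0.
  monomial -2·x^1·y^0 ↦ -2·X^1·Y^0·Z^1.
  monomial -1·x^0·y^0 ↦ -1·X^0·Y^0·Z^2.
Collecting: F(X, Y, Z) = 3*X**2 - X*Y - 2*X*Z - Z**2.


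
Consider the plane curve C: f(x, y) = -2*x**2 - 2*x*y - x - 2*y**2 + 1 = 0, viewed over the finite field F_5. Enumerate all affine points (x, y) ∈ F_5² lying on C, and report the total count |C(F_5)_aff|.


Affine F_5-points: {(2, 1), (2, 2), (3, 0), (3, 2), (4, 0), (4, 1)}; count = 6.

For each of the 25 pairs (x, y) ∈ F_5², evaluate f(x, y) mod 5. Record the zeros.
  x = 0: [0↦1, 1↦4, 2↦3, 3↦3, 4↦4]  zeros at y ∈ ∅
  x = 1: [0↦3, 1↦4, 2↦1, 3↦4, 4↦3]  zeros at y ∈ ∅
  x = 2: [0↦1, 1↦0, 2↦0, 3↦1, 4↦3]  zeros at y ∈ {1, 2}
  x = 3: [0↦0, 1↦2, 2↦0, 3↦4, 4↦4]  zeros at y ∈ {0, 2}
  x = 4: [0↦0, 1↦0, 2↦1, 3↦3, 4↦1]  zeros at y ∈ {0, 1}
Collecting zeros: affine points = {(2, 1), (2, 2), (3, 0), (3, 2), (4, 0), (4, 1)}.
Total count |C(F_5)_aff| = 6.


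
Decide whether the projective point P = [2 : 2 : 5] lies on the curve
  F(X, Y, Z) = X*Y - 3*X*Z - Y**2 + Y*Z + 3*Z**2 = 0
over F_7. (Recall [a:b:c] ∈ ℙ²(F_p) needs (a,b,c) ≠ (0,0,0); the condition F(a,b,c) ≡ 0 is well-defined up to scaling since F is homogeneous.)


F(2,2,5) ≡ 6 (mod 7); P is NOT on the curve.

Evaluate F(2, 2, 5) term-by-term (mod 7).
  X*Y ↦ 1·2·2·1 = 4
  -3*X*Z ↦ -3·2·1·5 = -30
  -Y**2 ↦ -1·1·4·1 = -4
  Y*Z ↦ 1·1·2·5 = 10
  3*Z**2 ↦ 3·1·1·25 = 75
Sum: F(2, 2, 5) = (4) + (-30) + (-4) + (10) + (75) = 55.
Reducing mod 7: 55 ≡ 6 (mod 7).
Since F(a, b, c) ≡ 6 ≠ 0 (mod 7), P does NOT lie on the curve.


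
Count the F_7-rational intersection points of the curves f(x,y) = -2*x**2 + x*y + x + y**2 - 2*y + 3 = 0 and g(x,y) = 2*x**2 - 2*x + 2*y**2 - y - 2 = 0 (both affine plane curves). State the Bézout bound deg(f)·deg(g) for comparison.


Common zeros: ∅; count = 0; Bézout bound = 4.

deg(f) = 2, deg(g) = 2, so Bézout bound = 4.
Scan x ∈ F_7. For each x, list the y ∈ F_7 with f(x, y) ≡ 0 and those with g(x, y) ≡ 0 (mod 7); the common zeros in that column are the intersection.
  x = 0: f ≡ 0 at y ∈ ∅; g ≡ 0 at y ∈ ∅; common: ∅.
  x = 1: f ≡ 0 at y ∈ {4}; g ≡ 0 at y ∈ ∅; common: ∅.
  x = 2: f ≡ 0 at y ∈ ∅; g ≡ 0 at y ∈ ∅; common: ∅.
  x = 3: f ≡ 0 at y ∈ {3}; g ≡ 0 at y ∈ ∅; common: ∅.
  x = 4: f ≡ 0 at y ∈ ∅; g ≡ 0 at y ∈ {2}; common: ∅.
  x = 5: f ≡ 0 at y ∈ {0, 4}; g ≡ 0 at y ∈ ∅; common: ∅.
  x = 6: f ≡ 0 at y ∈ {0, 3}; g ≡ 0 at y ∈ ∅; common: ∅.
Collecting: common zeros = ∅, so the count is 0.
Comparison with the Bézout bound: 0 ≤ 4 = deg(f)·deg(g), as expected for curves with no common component (the affine F_7-count falls short of the bound because intersections may lie at infinity, over extension fields, or carry multiplicity).


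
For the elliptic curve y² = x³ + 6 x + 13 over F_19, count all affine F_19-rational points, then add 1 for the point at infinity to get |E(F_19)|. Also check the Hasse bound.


Affine points = {(1, 1), (1, 18), (3, 1), (3, 18), (4, 5), (4, 14), (5, 4), (5, 15), (9, 6), (9, 13), (10, 3), (10, 16), (11, 2), (11, 17), (15, 1), (15, 18), (16, 5), (16, 14), (18, 5), (18, 14)}; affine count = 20; |E(F_19)| = 21.

Discriminant check: Δ ∝ 4a³ + 27b² = 4·6³ + 27·13² = 4·216 + 27·169 ≡ 12 (mod 19). Nonzero ⇒ E is nonsingular.
For each x ∈ F_19, compute rhs = x³ + 6·x + 13 mod 19, then count y ∈ F_19 with y² ≡ rhs.
  x = 0: rhs = 13, matching y values: none (0 points).
  x = 1: rhs = 1, matching y values: 1, 18 (2 points).
  x = 2: rhs = 14, matching y values: none (0 points).
  x = 3: rhs = 1, matching y values: 1, 18 (2 points).
  x = 4: rhs = 6, matching y values: 5, 14 (2 points).
  x = 5: rhs = 16, matching y values: 4, 15 (2 points).
  x = 6: rhs = 18, matching y values: none (0 points).
  x = 7: rhs = 18, matching y values: none (0 points).
  x = 8: rhs = 3, matching y values: none (0 points).
  x = 9: rhs = 17, matching y values: 6, 13 (2 points).
  x = 10: rhs = 9, matching y values: 3, 16 (2 points).
  x = 11: rhs = 4, matching y values: 2, 17 (2 points).
  x = 12: rhs = 8, matching y values: none (0 points).
  x = 13: rhs = 8, matching y values: none (0 points).
  x = 14: rhs = 10, matching y values: none (0 points).
  x = 15: rhs = 1, matching y values: 1, 18 (2 points).
  x = 16: rhs = 6, matching y values: 5, 14 (2 points).
  x = 17: rhs = 12, matching y values: none (0 points).
  x = 18: rhs = 6, matching y values: 5, 14 (2 points).
Total affine count: 20.
Full point count |E(F_19)| = 20 + 1 = 21.
Hasse bound: |21 − (19+1)| = |1| = 1 ≤ 2√19 ≈ 8.7178 ✓.


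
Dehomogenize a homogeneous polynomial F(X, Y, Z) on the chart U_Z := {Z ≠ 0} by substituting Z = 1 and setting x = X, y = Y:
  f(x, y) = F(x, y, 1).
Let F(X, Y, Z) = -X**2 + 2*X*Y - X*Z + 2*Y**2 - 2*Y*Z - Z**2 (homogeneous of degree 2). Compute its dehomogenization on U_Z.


f(x, y) = -x**2 + 2*x*y - x + 2*y**2 - 2*y - 1

On U_Z we set Z = 1. Each monomial c·X^i·Y^j·Z^k in F becomes c·x^i·y^j·1^k = c·x^i·y^j.
Substituting Z = 1: F(X, Y, 1) = -x**2 + 2*x*y - x + 2*y**2 - 2*y - 1.
Note: deg(f) ≤ deg(F) = 2; strict inequality happens when F is divisible by Z (lost terms).


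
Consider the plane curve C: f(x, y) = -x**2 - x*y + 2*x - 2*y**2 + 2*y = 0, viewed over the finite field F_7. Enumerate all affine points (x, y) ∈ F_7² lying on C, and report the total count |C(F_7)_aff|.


Affine F_7-points: {(0, 0), (0, 1), (1, 1), (1, 3), (2, 0), (5, 3), (5, 6)}; count = 7.

For each of the 49 pairs (x, y) ∈ F_7², evaluate f(x, y) mod 7. Record the zeros.
  x = 0: [0↦0, 1↦0, 2↦3, 3↦2, 4↦4, 5↦2, 6↦3]  zeros at y ∈ {0, 1}
  x = 1: [0↦1, 1↦0, 2↦2, 3↦0, 4↦1, 5↦5, 6↦5]  zeros at y ∈ {1, 3}
  x = 2: [0↦0, 1↦5, 2↦6, 3↦3, 4↦3, 5↦6, 6↦5]  zeros at y ∈ {0}
  x = 3: [0↦4, 1↦1, 2↦1, 3↦4, 4↦3, 5↦5, 6↦3]  zeros at y ∈ ∅
  x = 4: [0↦6, 1↦2, 2↦1, 3↦3, 4↦1, 5↦2, 6↦6]  zeros at y ∈ ∅
  x = 5: [0↦6, 1↦1, 2↦6, 3↦0, 4↦4, 5↦4, 6↦0]  zeros at y ∈ {3, 6}
  x = 6: [0↦4, 1↦5, 2↦2, 3↦2, 4↦5, 5↦4, 6↦6]  zeros at y ∈ ∅
Collecting zeros: affine points = {(0, 0), (0, 1), (1, 1), (1, 3), (2, 0), (5, 3), (5, 6)}.
Total count |C(F_7)_aff| = 7.


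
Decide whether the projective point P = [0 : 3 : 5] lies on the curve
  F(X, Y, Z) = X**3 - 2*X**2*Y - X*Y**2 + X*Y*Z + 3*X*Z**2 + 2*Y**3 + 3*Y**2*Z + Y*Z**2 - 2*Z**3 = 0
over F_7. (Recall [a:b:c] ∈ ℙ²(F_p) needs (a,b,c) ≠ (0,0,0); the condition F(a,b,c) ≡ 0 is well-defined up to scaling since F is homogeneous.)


F(0,3,5) ≡ 0 (mod 7); P is on the curve.

Evaluate F(0, 3, 5) term-by-term (mod 7).
  X**3 ↦ 1·0·1·1 = 0
  -2*X**2*Y ↦ -2·0·3·1 = 0
  -X*Y**2 ↦ -1·0·9·1 = 0
  X*Y*Z ↦ 1·0·3·5 = 0
  3*X*Z**2 ↦ 3·0·1·25 = 0
  2*Y**3 ↦ 2·1·27·1 = 54
  3*Y**2*Z ↦ 3·1·9·5 = 135
  Y*Z**2 ↦ 1·1·3·25 = 75
  -2*Z**3 ↦ -2·1·1·125 = -250
Sum: F(0, 3, 5) = (0) + (0) + (0) + (0) + (0) + (54) + (135) + (75) + (-250) = 14.
Reducing mod 7: 14 ≡ 0 (mod 7).
Since F(a, b, c) ≡ 0 (mod 7), P lies on the curve.


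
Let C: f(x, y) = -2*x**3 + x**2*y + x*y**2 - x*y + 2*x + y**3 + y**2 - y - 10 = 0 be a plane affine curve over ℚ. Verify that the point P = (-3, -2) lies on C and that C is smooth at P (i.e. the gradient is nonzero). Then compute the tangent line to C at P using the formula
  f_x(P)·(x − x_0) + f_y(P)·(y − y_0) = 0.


Tangent line at P: -34*x + 31*y - 40 = 0.

Step 1: f(-3, -2) = 0, so P lies on C.
Step 2: partial derivatives
  f_x(x, y) = -6*x**2 + 2*x*y + y**2 - y + 2, f_y(x, y) = x**2 + 2*x*y - x + 3*y**2 + 2*y - 1.
  f_x(P) = -34, f_y(P) = 31 (gradient nonzero, so P is smooth).
Step 3: tangent line at P: -34·(x − -3) + 31·(y − -2) = 0.
Expanding: -34*x + 31*y - 40 = 0.


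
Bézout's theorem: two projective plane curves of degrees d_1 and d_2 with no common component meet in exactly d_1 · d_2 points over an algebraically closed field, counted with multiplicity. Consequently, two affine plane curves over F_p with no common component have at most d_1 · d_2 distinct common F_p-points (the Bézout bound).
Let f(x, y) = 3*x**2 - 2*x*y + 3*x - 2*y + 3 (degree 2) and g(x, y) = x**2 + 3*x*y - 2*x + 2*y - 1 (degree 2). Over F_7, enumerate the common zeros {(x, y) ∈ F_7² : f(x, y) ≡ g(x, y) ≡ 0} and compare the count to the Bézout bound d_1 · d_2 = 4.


Common zeros: {(4, 0)}; count = 1; Bézout bound = 4.

deg(f) = 2, deg(g) = 2, so Bézout bound = 4.
Scan x ∈ F_7. For each x, list the y ∈ F_7 with f(x, y) ≡ 0 and those with g(x, y) ≡ 0 (mod 7); the common zeros in that column are the intersection.
  x = 0: f ≡ 0 at y ∈ {5}; g ≡ 0 at y ∈ {4}; common: ∅.
  x = 1: f ≡ 0 at y ∈ {4}; g ≡ 0 at y ∈ {6}; common: ∅.
  x = 2: f ≡ 0 at y ∈ {0}; g ≡ 0 at y ∈ {1}; common: ∅.
  x = 3: f ≡ 0 at y ∈ {4}; g ≡ 0 at y ∈ {3}; common: ∅.
  x = 4: f ≡ 0 at y ∈ {0}; g ≡ 0 at y ∈ {0, 1, 2, 3, 4, 5, 6}; common: {0}.
  x = 5: f ≡ 0 at y ∈ {6}; g ≡ 0 at y ∈ {0}; common: ∅.
  x = 6: f ≡ 0 at y ∈ ∅; g ≡ 0 at y ∈ {2}; common: ∅.
Collecting: common zeros = {(4, 0)}, so the count is 1.
Comparison with the Bézout bound: 1 ≤ 4 = deg(f)·deg(g), as expected for curves with no common component (the affine F_7-count falls short of the bound because intersections may lie at infinity, over extension fields, or carry multiplicity).


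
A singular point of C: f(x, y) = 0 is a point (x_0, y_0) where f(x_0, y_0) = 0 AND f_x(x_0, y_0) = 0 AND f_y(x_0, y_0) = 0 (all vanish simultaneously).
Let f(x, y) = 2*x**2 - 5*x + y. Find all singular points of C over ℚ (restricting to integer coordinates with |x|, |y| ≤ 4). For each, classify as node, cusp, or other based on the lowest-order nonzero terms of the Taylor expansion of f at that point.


No singular points in the scanned grid; C is smooth there.

Compute partial derivatives:
  f_x = 4*x - 5.
  f_y = 1.
f_y = 1 is a nonzero constant, so f_y never vanishes: no point (x, y) can satisfy f = f_x = f_y = 0. In particular no (x, y) ∈ {−4, ..., 4}² is singular; the curve is smooth.


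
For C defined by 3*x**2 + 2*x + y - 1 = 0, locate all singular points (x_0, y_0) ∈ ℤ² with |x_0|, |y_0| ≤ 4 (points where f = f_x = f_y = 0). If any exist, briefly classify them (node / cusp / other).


No singular points in the scanned grid; C is smooth there.

Compute partial derivatives:
  f_x = 6*x + 2.
  f_y = 1.
f_y = 1 is a nonzero constant, so f_y never vanishes: no point (x, y) can satisfy f = f_x = f_y = 0. In particular no (x, y) ∈ {−4, ..., 4}² is singular; the curve is smooth.


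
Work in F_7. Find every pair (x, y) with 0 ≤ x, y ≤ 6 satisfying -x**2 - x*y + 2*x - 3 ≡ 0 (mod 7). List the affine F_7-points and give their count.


Affine F_7-points: {(1, 5), (2, 2), (3, 5), (4, 6), (5, 2), (6, 6)}; count = 6.

For each of the 49 pairs (x, y) ∈ F_7², evaluate f(x, y) mod 7. Record the zeros.
  x = 0: [0↦4, 1↦4, 2↦4, 3↦4, 4↦4, 5↦4, 6↦4]  zeros at y ∈ ∅
  x = 1: [0↦5, 1↦4, 2↦3, 3↦2, 4↦1, 5↦0, 6↦6]  zeros at y ∈ {5}
  x = 2: [0↦4, 1↦2, 2↦0, 3↦5, 4↦3, 5↦1, 6↦6]  zeros at y ∈ {2}
  x = 3: [0↦1, 1↦5, 2↦2, 3↦6, 4↦3, 5↦0, 6↦4]  zeros at y ∈ {5}
  x = 4: [0↦3, 1↦6, 2↦2, 3↦5, 4↦1, 5↦4, 6↦0]  zeros at y ∈ {6}
  x = 5: [0↦3, 1↦5, 2↦0, 3↦2, 4↦4, 5↦6, 6↦1]  zeros at y ∈ {2}
  x = 6: [0↦1, 1↦2, 2↦3, 3↦4, 4↦5, 5↦6, 6↦0]  zeros at y ∈ {6}
Collecting zeros: affine points = {(1, 5), (2, 2), (3, 5), (4, 6), (5, 2), (6, 6)}.
Total count |C(F_7)_aff| = 6.


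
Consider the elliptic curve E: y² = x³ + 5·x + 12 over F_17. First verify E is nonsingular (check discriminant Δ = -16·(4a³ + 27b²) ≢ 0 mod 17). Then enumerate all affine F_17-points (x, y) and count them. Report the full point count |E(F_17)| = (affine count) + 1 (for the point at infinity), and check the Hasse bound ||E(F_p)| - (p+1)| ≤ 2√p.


Affine points = {(1, 1), (1, 16), (2, 8), (2, 9), (5, 3), (5, 14), (7, 4), (7, 13), (9, 2), (9, 15), (10, 5), (10, 12), (11, 2), (11, 15), (12, 7), (12, 10), (13, 8), (13, 9), (14, 2), (14, 15)}; affine count = 20; |E(F_17)| = 21.

Discriminant check: Δ ∝ 4a³ + 27b² = 4·5³ + 27·12² = 4·125 + 27·144 ≡ 2 (mod 17). Nonzero ⇒ E is nonsingular.
For each x ∈ F_17, compute rhs = x³ + 5·x + 12 mod 17, then count y ∈ F_17 with y² ≡ rhs.
  x = 0: rhs = 12, matching y values: none (0 points).
  x = 1: rhs = 1, matching y values: 1, 16 (2 points).
  x = 2: rhs = 13, matching y values: 8, 9 (2 points).
  x = 3: rhs = 3, matching y values: none (0 points).
  x = 4: rhs = 11, matching y values: none (0 points).
  x = 5: rhs = 9, matching y values: 3, 14 (2 points).
  x = 6: rhs = 3, matching y values: none (0 points).
  x = 7: rhs = 16, matching y values: 4, 13 (2 points).
  x = 8: rhs = 3, matching y values: none (0 points).
  x = 9: rhs = 4, matching y values: 2, 15 (2 points).
  x = 10: rhs = 8, matching y values: 5, 12 (2 points).
  x = 11: rhs = 4, matching y values: 2, 15 (2 points).
  x = 12: rhs = 15, matching y values: 7, 10 (2 points).
  x = 13: rhs = 13, matching y values: 8, 9 (2 points).
  x = 14: rhs = 4, matching y values: 2, 15 (2 points).
  x = 15: rhs = 11, matching y values: none (0 points).
  x = 16: rhs = 6, matching y values: none (0 points).
Total affine count: 20.
Full point count |E(F_17)| = 20 + 1 = 21.
Hasse bound: |21 − (17+1)| = |3| = 3 ≤ 2√17 ≈ 8.2462 ✓.


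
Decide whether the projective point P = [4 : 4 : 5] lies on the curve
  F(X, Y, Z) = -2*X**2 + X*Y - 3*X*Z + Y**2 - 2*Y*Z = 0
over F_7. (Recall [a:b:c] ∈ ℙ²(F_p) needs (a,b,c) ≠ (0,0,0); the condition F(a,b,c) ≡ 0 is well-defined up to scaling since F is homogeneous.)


F(4,4,5) ≡ 5 (mod 7); P is NOT on the curve.

Evaluate F(4, 4, 5) term-by-term (mod 7).
  -2*X**2 ↦ -2·16·1·1 = -32
  X*Y ↦ 1·4·4·1 = 16
  -3*X*Z ↦ -3·4·1·5 = -60
  Y**2 ↦ 1·1·16·1 = 16
  -2*Y*Z ↦ -2·1·4·5 = -40
Sum: F(4, 4, 5) = (-32) + (16) + (-60) + (16) + (-40) = -100.
Reducing mod 7: -100 ≡ 5 (mod 7).
Since F(a, b, c) ≡ 5 ≠ 0 (mod 7), P does NOT lie on the curve.


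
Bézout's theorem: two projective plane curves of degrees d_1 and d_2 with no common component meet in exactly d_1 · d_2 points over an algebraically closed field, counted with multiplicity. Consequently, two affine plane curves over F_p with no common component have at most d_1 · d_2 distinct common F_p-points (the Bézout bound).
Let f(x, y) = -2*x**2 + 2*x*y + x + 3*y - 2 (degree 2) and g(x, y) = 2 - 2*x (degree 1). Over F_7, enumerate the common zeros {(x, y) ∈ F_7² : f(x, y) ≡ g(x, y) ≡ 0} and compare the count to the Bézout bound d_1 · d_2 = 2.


Common zeros: {(1, 2)}; count = 1; Bézout bound = 2.

deg(f) = 2, deg(g) = 1, so Bézout bound = 2.
Scan x ∈ F_7. For each x, list the y ∈ F_7 with f(x, y) ≡ 0 and those with g(x, y) ≡ 0 (mod 7); the common zeros in that column are the intersection.
  x = 0: f ≡ 0 at y ∈ {3}; g ≡ 0 at y ∈ ∅; common: ∅.
  x = 1: f ≡ 0 at y ∈ {2}; g ≡ 0 at y ∈ {0, 1, 2, 3, 4, 5, 6}; common: {2}.
  x = 2: f ≡ 0 at y ∈ ∅; g ≡ 0 at y ∈ ∅; common: ∅.
  x = 3: f ≡ 0 at y ∈ {5}; g ≡ 0 at y ∈ ∅; common: ∅.
  x = 4: f ≡ 0 at y ∈ {4}; g ≡ 0 at y ∈ ∅; common: ∅.
  x = 5: f ≡ 0 at y ∈ {2}; g ≡ 0 at y ∈ ∅; common: ∅.
  x = 6: f ≡ 0 at y ∈ {5}; g ≡ 0 at y ∈ ∅; common: ∅.
Collecting: common zeros = {(1, 2)}, so the count is 1.
Comparison with the Bézout bound: 1 ≤ 2 = deg(f)·deg(g), as expected for curves with no common component (the affine F_7-count falls short of the bound because intersections may lie at infinity, over extension fields, or carry multiplicity).


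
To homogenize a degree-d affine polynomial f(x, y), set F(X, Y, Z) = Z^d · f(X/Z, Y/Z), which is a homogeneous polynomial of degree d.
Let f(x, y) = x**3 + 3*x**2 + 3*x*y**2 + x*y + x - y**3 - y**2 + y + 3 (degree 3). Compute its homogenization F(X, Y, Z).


F(X, Y, Z) = X**3 + 3*X**2*Z + 3*X*Y**2 + X*Y*Z + X*Z**2 - Y**3 - Y**2*Z + Y*Z**2 + 3*Z**3

deg(f) = 3.
Substitute x = X/Z, y = Y/Z into f, then multiply by Z^3.
  monomial 1·x^3·y^0 ↦ 1·X^3·Y^0·Z^0.
  monomial 3·x^2·y^0 ↦ 3·X^2·Y^0·Z^1.
  monomial 3·x^1·y^2 ↦ 3·X^1·Y^2·Z^0.
  monomial 1·x^1·y^1 ↦ 1·X^1·Y^1·Z^1.
  monomial 1·x^1·y^0 ↦ 1·X^1·Y^0·Z^2.
  monomial -1·x^0·y^3 ↦ -1·X^0·Y^3·Z^0.
  monomial -1·x^0·y^2 ↦ -1·X^0·Y^2·Z^1.
  monomial 1·x^0·y^1 ↦ 1·X^0·Y^1·Z^2.
  monomial 3·x^0·y^0 ↦ 3·X^0·Y^0·Z^3.
Collecting: F(X, Y, Z) = X**3 + 3*X**2*Z + 3*X*Y**2 + X*Y*Z + X*Z**2 - Y**3 - Y**2*Z + Y*Z**2 + 3*Z**3.


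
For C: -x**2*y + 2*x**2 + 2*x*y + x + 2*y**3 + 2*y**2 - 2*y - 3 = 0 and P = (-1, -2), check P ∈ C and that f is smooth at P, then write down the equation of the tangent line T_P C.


Tangent line at P: -11*x + 11*y + 11 = 0.

Step 1: f(-1, -2) = 0, so P lies on C.
Step 2: partial derivatives
  f_x(x, y) = -2*x*y + 4*x + 2*y + 1, f_y(x, y) = -x**2 + 2*x + 6*y**2 + 4*y - 2.
  f_x(P) = -11, f_y(P) = 11 (gradient nonzero, so P is smooth).
Step 3: tangent line at P: -11·(x − -1) + 11·(y − -2) = 0.
Expanding: -11*x + 11*y + 11 = 0.


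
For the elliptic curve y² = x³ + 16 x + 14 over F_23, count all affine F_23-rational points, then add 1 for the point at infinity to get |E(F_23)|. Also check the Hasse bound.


Affine points = {(1, 10), (1, 13), (2, 10), (2, 13), (4, 2), (4, 21), (5, 9), (5, 14), (6, 2), (6, 21), (7, 3), (7, 20), (9, 6), (9, 17), (10, 1), (10, 22), (11, 7), (11, 16), (12, 5), (12, 18), (13, 2), (13, 21), (15, 8), (15, 15), (17, 1), (17, 22), (18, 4), (18, 19), (19, 1), (19, 22), (20, 10), (20, 13)}; affine count = 32; |E(F_23)| = 33.

Discriminant check: Δ ∝ 4a³ + 27b² = 4·16³ + 27·14² = 4·4096 + 27·196 ≡ 10 (mod 23). Nonzero ⇒ E is nonsingular.
For each x ∈ F_23, compute rhs = x³ + 16·x + 14 mod 23, then count y ∈ F_23 with y² ≡ rhs.
  x = 0: rhs = 14, matching y values: none (0 points).
  x = 1: rhs = 8, matching y values: 10, 13 (2 points).
  x = 2: rhs = 8, matching y values: 10, 13 (2 points).
  x = 3: rhs = 20, matching y values: none (0 points).
  x = 4: rhs = 4, matching y values: 2, 21 (2 points).
  x = 5: rhs = 12, matching y values: 9, 14 (2 points).
  x = 6: rhs = 4, matching y values: 2, 21 (2 points).
  x = 7: rhs = 9, matching y values: 3, 20 (2 points).
  x = 8: rhs = 10, matching y values: none (0 points).
  x = 9: rhs = 13, matching y values: 6, 17 (2 points).
  x = 10: rhs = 1, matching y values: 1, 22 (2 points).
  x = 11: rhs = 3, matching y values: 7, 16 (2 points).
  x = 12: rhs = 2, matching y values: 5, 18 (2 points).
  x = 13: rhs = 4, matching y values: 2, 21 (2 points).
  x = 14: rhs = 15, matching y values: none (0 points).
  x = 15: rhs = 18, matching y values: 8, 15 (2 points).
  x = 16: rhs = 19, matching y values: none (0 points).
  x = 17: rhs = 1, matching y values: 1, 22 (2 points).
  x = 18: rhs = 16, matching y values: 4, 19 (2 points).
  x = 19: rhs = 1, matching y values: 1, 22 (2 points).
  x = 20: rhs = 8, matching y values: 10, 13 (2 points).
  x = 21: rhs = 20, matching y values: none (0 points).
  x = 22: rhs = 20, matching y values: none (0 points).
Total affine count: 32.
Full point count |E(F_23)| = 32 + 1 = 33.
Hasse bound: |33 − (23+1)| = |9| = 9 ≤ 2√23 ≈ 9.5917 ✓.


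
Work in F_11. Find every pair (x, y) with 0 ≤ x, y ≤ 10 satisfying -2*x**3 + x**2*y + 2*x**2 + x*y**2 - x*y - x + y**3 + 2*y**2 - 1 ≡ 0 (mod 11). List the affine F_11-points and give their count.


Affine F_11-points: {(0, 3), (0, 7), (0, 10), (1, 4), (1, 5), (1, 10), (2, 0), (3, 2), (4, 8), (5, 10), (6, 4), (7, 4)}; count = 12.

For each of the 121 pairs (x, y) ∈ F_11², evaluate f(x, y) mod 11. Record the zeros.
  x = 0: [0↦10, 1↦2, 2↦4, 3↦0, 4↦7, 5↦9, 6↦1, 7↦0, 8↦1, 9↦10, 10↦0]  zeros at y ∈ {3, 7, 10}
  x = 1: [0↦9, 1↦2, 2↦7, 3↦8, 4↦0, 5↦0, 6↦3, 7↦4, 8↦9, 9↦2, 10↦0]  zeros at y ∈ {4, 5, 10}
  x = 2: [0↦0, 1↦7, 2↦6, 3↦3, 4↦4, 5↦4, 6↦9, 7↦3, 8↦3, 9↦4, 10↦1]  zeros at y ∈ {0}
  x = 3: [0↦4, 1↦5, 2↦0, 3↦6, 4↦7, 5↦9, 6↦7, 7↦7, 8↦4, 9↦4, 10↦2]  zeros at y ∈ {2}
  x = 4: [0↦9, 1↦6, 2↦10, 3↦5, 4↦8, 5↦3, 6↦7, 7↦4, 8↦0, 9↦1, 10↦2]  zeros at y ∈ {8}
  x = 5: [0↦3, 1↦9, 2↦2, 3↦10, 4↦6, 5↦7, 6↦8, 7↦4, 8↦1, 9↦5, 10↦0]  zeros at y ∈ {10}
  x = 6: [0↦7, 1↦2, 2↦8, 3↦9, 4↦0, 5↦9, 6↦9, 7↦6, 8↦6, 9↦4, 10↦6]  zeros at y ∈ {4}
  x = 7: [0↦9, 1↦6, 2↦5, 3↦1, 4↦0, 5↦8, 6↦9, 7↦9, 8↦3, 9↦8, 10↦8]  zeros at y ∈ {4}
  x = 8: [0↦8, 1↦9, 2↦3, 3↦7, 4↦5, 5↦3, 6↦7, 7↦1, 8↦2, 9↦5, 10↦5]  zeros at y ∈ ∅
  x = 9: [0↦3, 1↦10, 2↦1, 3↦4, 4↦3, 5↦4, 6↦2, 7↦3, 8↦2, 9↦5, 10↦7]  zeros at y ∈ ∅
  x = 10: [0↦4, 1↦8, 2↦9, 3↦2, 4↦4, 5↦10, 6↦4, 7↦3, 8↦2, 9↦7, 10↦2]  zeros at y ∈ ∅
Collecting zeros: affine points = {(0, 3), (0, 7), (0, 10), (1, 4), (1, 5), (1, 10), (2, 0), (3, 2), (4, 8), (5, 10), (6, 4), (7, 4)}.
Total count |C(F_11)_aff| = 12.


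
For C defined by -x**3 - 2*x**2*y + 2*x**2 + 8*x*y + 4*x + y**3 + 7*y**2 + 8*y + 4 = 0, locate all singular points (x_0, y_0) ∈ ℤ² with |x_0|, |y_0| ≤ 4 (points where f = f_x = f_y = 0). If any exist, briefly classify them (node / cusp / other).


Singular points: {(2, -2)}; classification: cusp.

Compute partial derivatives:
  f_x = -3*x**2 - 4*x*y + 4*x + 8*y + 4.
  f_y = -2*x**2 + 8*x + 3*y**2 + 14*y + 8.
Scan x_0 ∈ {−4, ..., 4}. For each x_0, f_y(x_0, y) is a polynomial in y; find its integer roots y ∈ {−4, ..., 4}, then test f_x and f at those candidates.
  x = -4: f_y(-4, y) = 3*y**2 + 14*y - 56; no integer root y with |y| ≤ 4.
  x = -3: f_y(-3, y) = 3*y**2 + 14*y - 34; no integer root y with |y| ≤ 4.
  x = -2: f_y(-2, y) = 3*y**2 + 14*y - 16; no integer root y with |y| ≤ 4.
  x = -1: f_y(-1, y) = 3*y**2 + 14*y - 2; no integer root y with |y| ≤ 4.
  x = 0: f_y(0, y) = 3*y**2 + 14*y + 8; vanishes at y ∈ {-4}. (0, -4): f_x = -28 ≠ 0.
  x = 1: f_y(1, y) = 3*y**2 + 14*y + 14; no integer root y with |y| ≤ 4.
  x = 2: f_y(2, y) = 3*y**2 + 14*y + 16; vanishes at y ∈ {-2}. (2, -2): f_x = 0, f = 0 — SINGULAR.
  x = 3: f_y(3, y) = 3*y**2 + 14*y + 14; no integer root y with |y| ≤ 4.
  x = 4: f_y(4, y) = 3*y**2 + 14*y + 8; vanishes at y ∈ {-4}. (4, -4): f_x = 4 ≠ 0.
Only singular point on the grid: (2, -2).
Classify: substitute x = 2 + u, y = -2 + v and expand: f = -u**3 - 2*u**2*v + v**3 + v**2.
No constant or linear terms (consistent with a singular point). Quadratic part: v**2. Cubic part: -u**3 - 2*u**2*v + v**3.
The quadratic part v**2 is a perfect square, so there is a single (double) tangent line v = 0, i.e. y = -2. Restricting the cubic part to that line (v = 0) leaves -u**3 ≠ 0, so f is not divisible by v and the branch is v² ≈ u**3 to lowest order — this is a cusp.
Classification: cusp.


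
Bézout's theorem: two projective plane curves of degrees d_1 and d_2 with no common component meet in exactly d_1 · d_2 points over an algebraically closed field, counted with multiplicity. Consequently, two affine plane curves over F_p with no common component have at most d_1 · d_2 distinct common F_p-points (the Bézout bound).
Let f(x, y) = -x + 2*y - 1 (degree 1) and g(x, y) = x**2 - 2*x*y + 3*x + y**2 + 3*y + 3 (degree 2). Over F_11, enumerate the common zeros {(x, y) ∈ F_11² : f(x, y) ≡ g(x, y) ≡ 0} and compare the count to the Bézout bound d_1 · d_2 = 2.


Common zeros: {(2, 7), (4, 8)}; count = 2; Bézout bound = 2.

deg(f) = 1, deg(g) = 2, so Bézout bound = 2.
Scan x ∈ F_11. For each x, list the y ∈ F_11 with f(x, y) ≡ 0 and those with g(x, y) ≡ 0 (mod 11); the common zeros in that column are the intersection.
  x = 0: f ≡ 0 at y ∈ {6}; g ≡ 0 at y ∈ ∅; common: ∅.
  x = 1: f ≡ 0 at y ∈ {1}; g ≡ 0 at y ∈ ∅; common: ∅.
  x = 2: f ≡ 0 at y ∈ {7}; g ≡ 0 at y ∈ {5, 7}; common: {7}.
  x = 3: f ≡ 0 at y ∈ {2}; g ≡ 0 at y ∈ ∅; common: ∅.
  x = 4: f ≡ 0 at y ∈ {8}; g ≡ 0 at y ∈ {8}; common: {8}.
  x = 5: f ≡ 0 at y ∈ {3}; g ≡ 0 at y ∈ {2, 5}; common: ∅.
  x = 6: f ≡ 0 at y ∈ {9}; g ≡ 0 at y ∈ ∅; common: ∅.
  x = 7: f ≡ 0 at y ∈ {4}; g ≡ 0 at y ∈ {2, 9}; common: ∅.
  x = 8: f ≡ 0 at y ∈ {10}; g ≡ 0 at y ∈ {4, 9}; common: ∅.
  x = 9: f ≡ 0 at y ∈ {5}; g ≡ 0 at y ∈ {7, 8}; common: ∅.
  x = 10: f ≡ 0 at y ∈ {0}; g ≡ 0 at y ∈ ∅; common: ∅.
Collecting: common zeros = {(2, 7), (4, 8)}, so the count is 2.
Comparison with the Bézout bound: 2 ≤ 2 = deg(f)·deg(g), as expected for curves with no common component (the bound is attained).


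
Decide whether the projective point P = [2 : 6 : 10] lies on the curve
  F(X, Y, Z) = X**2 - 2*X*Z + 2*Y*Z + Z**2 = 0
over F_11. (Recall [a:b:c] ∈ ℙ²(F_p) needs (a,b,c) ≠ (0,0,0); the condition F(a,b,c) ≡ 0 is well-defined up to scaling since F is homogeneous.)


F(2,6,10) ≡ 8 (mod 11); P is NOT on the curve.

Evaluate F(2, 6, 10) term-by-term (mod 11).
  X**2 ↦ 1·4·1·1 = 4
  -2*X*Z ↦ -2·2·1·10 = -40
  2*Y*Z ↦ 2·1·6·10 = 120
  Z**2 ↦ 1·1·1·100 = 100
Sum: F(2, 6, 10) = (4) + (-40) + (120) + (100) = 184.
Reducing mod 11: 184 ≡ 8 (mod 11).
Since F(a, b, c) ≡ 8 ≠ 0 (mod 11), P does NOT lie on the curve.


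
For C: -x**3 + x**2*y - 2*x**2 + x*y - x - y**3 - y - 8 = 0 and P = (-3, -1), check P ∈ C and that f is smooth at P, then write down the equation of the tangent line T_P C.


Tangent line at P: -11*x + 2*y - 31 = 0.

Step 1: f(-3, -1) = 0, so P lies on C.
Step 2: partial derivatives
  f_x(x, y) = -3*x**2 + 2*x*y - 4*x + y - 1, f_y(x, y) = x**2 + x - 3*y**2 - 1.
  f_x(P) = -11, f_y(P) = 2 (gradient nonzero, so P is smooth).
Step 3: tangent line at P: -11·(x − -3) + 2·(y − -1) = 0.
Expanding: -11*x + 2*y - 31 = 0.


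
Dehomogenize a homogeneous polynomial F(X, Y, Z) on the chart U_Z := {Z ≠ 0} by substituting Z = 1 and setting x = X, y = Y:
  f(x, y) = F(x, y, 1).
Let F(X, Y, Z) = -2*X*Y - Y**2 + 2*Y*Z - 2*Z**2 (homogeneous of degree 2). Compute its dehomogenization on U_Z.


f(x, y) = -2*x*y - y**2 + 2*y - 2

On U_Z we set Z = 1. Each monomial c·X^i·Y^j·Z^k in F becomes c·x^i·y^j·1^k = c·x^i·y^j.
Substituting Z = 1: F(X, Y, 1) = -2*x*y - y**2 + 2*y - 2.
Note: deg(f) ≤ deg(F) = 2; strict inequality happens when F is divisible by Z (lost terms).


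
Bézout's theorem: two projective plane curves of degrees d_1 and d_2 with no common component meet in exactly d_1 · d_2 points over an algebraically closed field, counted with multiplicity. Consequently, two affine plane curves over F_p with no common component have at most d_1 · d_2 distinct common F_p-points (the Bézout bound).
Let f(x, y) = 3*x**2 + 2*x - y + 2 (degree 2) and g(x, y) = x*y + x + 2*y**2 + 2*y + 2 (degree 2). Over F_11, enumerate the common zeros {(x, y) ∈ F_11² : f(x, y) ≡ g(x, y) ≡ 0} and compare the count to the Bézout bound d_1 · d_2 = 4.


Common zeros: {(8, 1), (10, 3)}; count = 2; Bézout bound = 4.

deg(f) = 2, deg(g) = 2, so Bézout bound = 4.
Scan x ∈ F_11. For each x, list the y ∈ F_11 with f(x, y) ≡ 0 and those with g(x, y) ≡ 0 (mod 11); the common zeros in that column are the intersection.
  x = 0: f ≡ 0 at y ∈ {2}; g ≡ 0 at y ∈ ∅; common: ∅.
  x = 1: f ≡ 0 at y ∈ {7}; g ≡ 0 at y ∈ ∅; common: ∅.
  x = 2: f ≡ 0 at y ∈ {7}; g ≡ 0 at y ∈ ∅; common: ∅.
  x = 3: f ≡ 0 at y ∈ {2}; g ≡ 0 at y ∈ ∅; common: ∅.
  x = 4: f ≡ 0 at y ∈ {3}; g ≡ 0 at y ∈ ∅; common: ∅.
  x = 5: f ≡ 0 at y ∈ {10}; g ≡ 0 at y ∈ {6, 7}; common: ∅.
  x = 6: f ≡ 0 at y ∈ {1}; g ≡ 0 at y ∈ {9}; common: ∅.
  x = 7: f ≡ 0 at y ∈ {9}; g ≡ 0 at y ∈ {4, 8}; common: ∅.
  x = 8: f ≡ 0 at y ∈ {1}; g ≡ 0 at y ∈ {1, 5}; common: {1}.
  x = 9: f ≡ 0 at y ∈ {10}; g ≡ 0 at y ∈ {0}; common: ∅.
  x = 10: f ≡ 0 at y ∈ {3}; g ≡ 0 at y ∈ {2, 3}; common: {3}.
Collecting: common zeros = {(8, 1), (10, 3)}, so the count is 2.
Comparison with the Bézout bound: 2 ≤ 4 = deg(f)·deg(g), as expected for curves with no common component (the affine F_11-count falls short of the bound because intersections may lie at infinity, over extension fields, or carry multiplicity).
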